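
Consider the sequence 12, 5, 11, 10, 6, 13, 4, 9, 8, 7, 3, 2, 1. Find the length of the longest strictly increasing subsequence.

3

Track the smallest tail for each achievable length (strict):
12 → extends → [12]
5 → replaces 12 → [5]
11 → extends → [5, 11]
10 → replaces 11 → [5, 10]
6 → replaces 10 → [5, 6]
13 → extends → [5, 6, 13]
4 → replaces 5 → [4, 6, 13]
9 → replaces 13 → [4, 6, 9]
8 → replaces 9 → [4, 6, 8]
7 → replaces 8 → [4, 6, 7]
3 → replaces 4 → [3, 6, 7]
2 → replaces 3 → [2, 6, 7]
1 → replaces 2 → [1, 6, 7]
Three tails, so the longest strictly increasing subsequence has length 3 (e.g. 5, 11, 13).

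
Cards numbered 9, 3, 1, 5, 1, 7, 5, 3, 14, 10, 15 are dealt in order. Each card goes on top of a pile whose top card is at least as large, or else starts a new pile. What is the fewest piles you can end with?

5

Place each on the leftmost legal pile:
9 → new pile 1 (tops now [9])
3 → pile 1 (tops now [3])
1 → pile 1 (tops now [1])
5 → new pile 2 (tops now [1, 5])
1 → pile 1 (tops now [1, 5])
7 → new pile 3 (tops now [1, 5, 7])
5 → pile 2 (tops now [1, 5, 7])
3 → pile 2 (tops now [1, 3, 7])
14 → new pile 4 (tops now [1, 3, 7, 14])
10 → pile 4 (tops now [1, 3, 7, 10])
15 → new pile 5 (tops now [1, 3, 7, 10, 15])
Five piles.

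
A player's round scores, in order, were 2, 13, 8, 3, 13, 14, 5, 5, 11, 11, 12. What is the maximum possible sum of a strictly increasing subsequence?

37

Let S[i] be the best sum of a strictly increasing subsequence ending at i:
i:      1  2  3  4  5  6  7  8  9 10 11
a[i]:   2 13  8  3 13 14  5  5 11 11 12
S:      2 15 10  5 23 37 10 10 21 21 33
Maximum is 37 (e.g. 2 + 8 + 13 + 14).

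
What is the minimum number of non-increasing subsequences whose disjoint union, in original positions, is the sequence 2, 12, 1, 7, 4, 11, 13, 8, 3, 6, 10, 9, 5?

4

The minimum number of non-increasing subsequences covering a sequence equals the length of its longest strictly increasing subsequence.
LIS length is 4 (e.g. 2, 7, 11, 13), so 4 piles are needed.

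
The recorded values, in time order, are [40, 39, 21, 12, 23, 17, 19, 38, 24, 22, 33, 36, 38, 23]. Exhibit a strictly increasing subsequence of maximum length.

Patience tails give the LIS length; then backtrack through the dp parents:
40 → extends → [40]
39 → replaces 40 → [39]
21 → replaces 39 → [21]
12 → replaces 21 → [12]
23 → extends → [12, 23]
17 → replaces 23 → [12, 17]
19 → extends → [12, 17, 19]
38 → extends → [12, 17, 19, 38]
24 → replaces 38 → [12, 17, 19, 24]
22 → replaces 24 → [12, 17, 19, 22]
33 → extends → [12, 17, 19, 22, 33]
36 → extends → [12, 17, 19, 22, 33, 36]
38 → extends → [12, 17, 19, 22, 33, 36, 38]
23 → replaces 33 → [12, 17, 19, 22, 23, 36, 38]
Length 7; one witness is 12, 17, 19, 24, 33, 36, 38.

12, 17, 19, 24, 33, 36, 38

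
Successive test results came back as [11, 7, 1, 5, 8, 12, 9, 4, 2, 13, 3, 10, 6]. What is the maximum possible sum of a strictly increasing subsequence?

Let S[i] be the best sum of a strictly increasing subsequence ending at i:
i:      1  2  3  4  5  6  7  8  9 10 11 12 13
a[i]:  11  7  1  5  8 12  9  4  2 13  3 10  6
S:     11  7  1  6 15 27 24  5  3 40  6 34 12
Maximum is 40 (e.g. 7 + 8 + 12 + 13).

40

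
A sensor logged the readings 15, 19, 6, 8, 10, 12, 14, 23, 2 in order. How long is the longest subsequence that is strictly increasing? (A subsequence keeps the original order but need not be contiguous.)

6

Track the smallest tail for each achievable length (strict):
15 → extends → [15]
19 → extends → [15, 19]
6 → replaces 15 → [6, 19]
8 → replaces 19 → [6, 8]
10 → extends → [6, 8, 10]
12 → extends → [6, 8, 10, 12]
14 → extends → [6, 8, 10, 12, 14]
23 → extends → [6, 8, 10, 12, 14, 23]
2 → replaces 6 → [2, 8, 10, 12, 14, 23]
Six tails, so the longest strictly increasing subsequence has length 6 (e.g. 6, 8, 10, 12, 14, 23).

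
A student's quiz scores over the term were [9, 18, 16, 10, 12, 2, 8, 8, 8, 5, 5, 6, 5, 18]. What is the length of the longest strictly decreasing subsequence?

6

Negate each value so 'decreasing' becomes 'increasing', then run patience tails on the negated sequence:
-9 → extends → [-9]
-18 → replaces -9 → [-18]
-16 → extends → [-18, -16]
-10 → extends → [-18, -16, -10]
-12 → replaces -10 → [-18, -16, -12]
-2 → extends → [-18, -16, -12, -2]
-8 → replaces -2 → [-18, -16, -12, -8]
-8 → already a tail → [-18, -16, -12, -8]
-8 → already a tail → [-18, -16, -12, -8]
-5 → extends → [-18, -16, -12, -8, -5]
-5 → already a tail → [-18, -16, -12, -8, -5]
-6 → replaces -5 → [-18, -16, -12, -8, -6]
-5 → extends → [-18, -16, -12, -8, -6, -5]
-18 → already a tail → [-18, -16, -12, -8, -6, -5]
Six tails, so the longest strictly decreasing subsequence of the original has length 6.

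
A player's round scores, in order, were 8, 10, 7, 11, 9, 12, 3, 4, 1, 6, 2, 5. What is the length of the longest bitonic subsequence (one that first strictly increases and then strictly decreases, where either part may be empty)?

inc[i] = longest strictly increasing subsequence ending at i; dec[i] = longest strictly decreasing subsequence starting at i:
i:      1  2  3  4  5  6  7  8  9 10 11 12
a[i]:   8 10  7 11  9 12  3  4  1  6  2  5
inc:    1  2  1  3  2  4  1  2  1  3  2  3
dec:    4  4  3  4  3  3  2  2  1  2  1  1
Best peak at i=4 (value 11): inc=3, dec=4, length 3+4−1 = 6.

6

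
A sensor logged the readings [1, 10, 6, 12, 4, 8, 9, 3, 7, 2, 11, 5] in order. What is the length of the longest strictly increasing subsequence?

Track the smallest tail for each achievable length (strict):
1 → extends → [1]
10 → extends → [1, 10]
6 → replaces 10 → [1, 6]
12 → extends → [1, 6, 12]
4 → replaces 6 → [1, 4, 12]
8 → replaces 12 → [1, 4, 8]
9 → extends → [1, 4, 8, 9]
3 → replaces 4 → [1, 3, 8, 9]
7 → replaces 8 → [1, 3, 7, 9]
2 → replaces 3 → [1, 2, 7, 9]
11 → extends → [1, 2, 7, 9, 11]
5 → replaces 7 → [1, 2, 5, 9, 11]
Five tails, so the longest strictly increasing subsequence has length 5 (e.g. 1, 6, 8, 9, 11).

5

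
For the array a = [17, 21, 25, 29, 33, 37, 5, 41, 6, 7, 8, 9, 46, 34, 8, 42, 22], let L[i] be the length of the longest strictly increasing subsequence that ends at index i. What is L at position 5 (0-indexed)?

6

dp[i] = 1 + max{dp[j] : j<i, a[j]<a[i]} (or 1 if no such j):
i:      0  1  2  3  4  5  6  7  8  9 10 11 12 13 14 15 16
a[i]:  17 21 25 29 33 37  5 41  6  7  8  9 46 34  8 42 22
dp:     1  2  3  4  5  6  1  7  2  3  4  5  8  6  4  8  6
At index 5 the value is 6.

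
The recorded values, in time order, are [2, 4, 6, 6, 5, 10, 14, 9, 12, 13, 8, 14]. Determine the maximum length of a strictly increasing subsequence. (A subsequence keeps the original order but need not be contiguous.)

7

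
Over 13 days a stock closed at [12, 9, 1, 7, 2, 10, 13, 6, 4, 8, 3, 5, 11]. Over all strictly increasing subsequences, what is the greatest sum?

32

Let S[i] be the best sum of a strictly increasing subsequence ending at i:
i:      1  2  3  4  5  6  7  8  9 10 11 12 13
a[i]:  12  9  1  7  2 10 13  6  4  8  3  5 11
S:     12  9  1  8  3 19 32  9  7 17  6 12 30
Maximum is 32 (e.g. 9 + 10 + 13).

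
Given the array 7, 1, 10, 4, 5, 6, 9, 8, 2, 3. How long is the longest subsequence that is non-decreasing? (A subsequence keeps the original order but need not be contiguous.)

Let dp[i] be the length of the longest such subsequence ending at index i:
i:      1  2  3  4  5  6  7  8  9 10
a[i]:   7  1 10  4  5  6  9  8  2  3
dp:     1  1  2  2  3  4  5  5  2  3
Maximum dp value is 5.

5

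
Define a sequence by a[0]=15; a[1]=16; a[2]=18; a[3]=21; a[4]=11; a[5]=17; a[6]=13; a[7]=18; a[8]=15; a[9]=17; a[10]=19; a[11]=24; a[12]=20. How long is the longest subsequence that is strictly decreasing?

Negate each value so 'decreasing' becomes 'increasing', then run patience tails on the negated sequence:
-15 → extends → [-15]
-16 → replaces -15 → [-16]
-18 → replaces -16 → [-18]
-21 → replaces -18 → [-21]
-11 → extends → [-21, -11]
-17 → replaces -11 → [-21, -17]
-13 → extends → [-21, -17, -13]
-18 → replaces -17 → [-21, -18, -13]
-15 → replaces -13 → [-21, -18, -15]
-17 → replaces -15 → [-21, -18, -17]
-19 → replaces -18 → [-21, -19, -17]
-24 → replaces -21 → [-24, -19, -17]
-20 → replaces -19 → [-24, -20, -17]
Three tails, so the longest strictly decreasing subsequence of the original has length 3.

3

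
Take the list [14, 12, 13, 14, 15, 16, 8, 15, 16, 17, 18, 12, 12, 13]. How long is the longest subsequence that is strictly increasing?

Track the smallest tail for each achievable length (strict):
14 → extends → [14]
12 → replaces 14 → [12]
13 → extends → [12, 13]
14 → extends → [12, 13, 14]
15 → extends → [12, 13, 14, 15]
16 → extends → [12, 13, 14, 15, 16]
8 → replaces 12 → [8, 13, 14, 15, 16]
15 → already a tail → [8, 13, 14, 15, 16]
16 → already a tail → [8, 13, 14, 15, 16]
17 → extends → [8, 13, 14, 15, 16, 17]
18 → extends → [8, 13, 14, 15, 16, 17, 18]
12 → replaces 13 → [8, 12, 14, 15, 16, 17, 18]
12 → already a tail → [8, 12, 14, 15, 16, 17, 18]
13 → replaces 14 → [8, 12, 13, 15, 16, 17, 18]
Seven tails, so the longest strictly increasing subsequence has length 7 (e.g. 12, 13, 14, 15, 16, 17, 18).

7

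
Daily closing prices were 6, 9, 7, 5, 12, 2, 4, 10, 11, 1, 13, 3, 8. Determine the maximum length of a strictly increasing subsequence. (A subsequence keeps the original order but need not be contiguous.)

Track the smallest tail for each achievable length (strict):
6 → extends → [6]
9 → extends → [6, 9]
7 → replaces 9 → [6, 7]
5 → replaces 6 → [5, 7]
12 → extends → [5, 7, 12]
2 → replaces 5 → [2, 7, 12]
4 → replaces 7 → [2, 4, 12]
10 → replaces 12 → [2, 4, 10]
11 → extends → [2, 4, 10, 11]
1 → replaces 2 → [1, 4, 10, 11]
13 → extends → [1, 4, 10, 11, 13]
3 → replaces 4 → [1, 3, 10, 11, 13]
8 → replaces 10 → [1, 3, 8, 11, 13]
Five tails, so the longest strictly increasing subsequence has length 5 (e.g. 6, 9, 10, 11, 13).

5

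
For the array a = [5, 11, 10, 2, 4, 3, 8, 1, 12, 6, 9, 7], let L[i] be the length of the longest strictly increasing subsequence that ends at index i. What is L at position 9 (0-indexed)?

3

dp[i] = 1 + max{dp[j] : j<i, a[j]<a[i]} (or 1 if no such j):
i:      0  1  2  3  4  5  6  7  8  9 10 11
a[i]:   5 11 10  2  4  3  8  1 12  6  9  7
dp:     1  2  2  1  2  2  3  1  4  3  4  4
At index 9 the value is 3.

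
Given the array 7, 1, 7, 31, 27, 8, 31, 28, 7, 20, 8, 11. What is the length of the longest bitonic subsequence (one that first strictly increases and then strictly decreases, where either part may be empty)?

inc[i] = longest strictly increasing subsequence ending at i; dec[i] = longest strictly decreasing subsequence starting at i:
i:      1  2  3  4  5  6  7  8  9 10 11 12
a[i]:   7  1  7 31 27  8 31 28  7 20  8 11
inc:    1  1  2  3  3  3  4  4  2  4  3  4
dec:    2  1  1  4  3  2  4  3  1  2  1  1
Best peak at i=7 (value 31): inc=4, dec=4, length 4+4−1 = 7.

7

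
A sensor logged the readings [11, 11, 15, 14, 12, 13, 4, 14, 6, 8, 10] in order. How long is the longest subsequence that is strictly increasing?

4

Track the smallest tail for each achievable length (strict):
11 → extends → [11]
11 → already a tail → [11]
15 → extends → [11, 15]
14 → replaces 15 → [11, 14]
12 → replaces 14 → [11, 12]
13 → extends → [11, 12, 13]
4 → replaces 11 → [4, 12, 13]
14 → extends → [4, 12, 13, 14]
6 → replaces 12 → [4, 6, 13, 14]
8 → replaces 13 → [4, 6, 8, 14]
10 → replaces 14 → [4, 6, 8, 10]
Four tails, so the longest strictly increasing subsequence has length 4 (e.g. 11, 12, 13, 14).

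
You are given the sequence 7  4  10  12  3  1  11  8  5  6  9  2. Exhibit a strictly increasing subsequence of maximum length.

Patience tails give the LIS length; then backtrack through the dp parents:
7 → extends → [7]
4 → replaces 7 → [4]
10 → extends → [4, 10]
12 → extends → [4, 10, 12]
3 → replaces 4 → [3, 10, 12]
1 → replaces 3 → [1, 10, 12]
11 → replaces 12 → [1, 10, 11]
8 → replaces 10 → [1, 8, 11]
5 → replaces 8 → [1, 5, 11]
6 → replaces 11 → [1, 5, 6]
9 → extends → [1, 5, 6, 9]
2 → replaces 5 → [1, 2, 6, 9]
Length 4; one witness is 4, 5, 6, 9.

4, 5, 6, 9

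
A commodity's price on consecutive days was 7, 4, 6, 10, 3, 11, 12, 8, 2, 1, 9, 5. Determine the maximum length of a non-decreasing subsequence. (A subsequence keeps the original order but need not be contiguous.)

5

Track the smallest tail for each achievable length (allowing ties):
7 → extends → [7]
4 → replaces 7 → [4]
6 → extends → [4, 6]
10 → extends → [4, 6, 10]
3 → replaces 4 → [3, 6, 10]
11 → extends → [3, 6, 10, 11]
12 → extends → [3, 6, 10, 11, 12]
8 → replaces 10 → [3, 6, 8, 11, 12]
2 → replaces 3 → [2, 6, 8, 11, 12]
1 → replaces 2 → [1, 6, 8, 11, 12]
9 → replaces 11 → [1, 6, 8, 9, 12]
5 → replaces 6 → [1, 5, 8, 9, 12]
Five tails, so the longest non-decreasing subsequence has length 5 (e.g. 4, 6, 10, 11, 12).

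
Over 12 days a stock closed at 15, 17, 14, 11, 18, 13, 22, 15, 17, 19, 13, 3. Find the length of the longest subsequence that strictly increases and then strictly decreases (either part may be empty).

inc[i] = longest strictly increasing subsequence ending at i; dec[i] = longest strictly decreasing subsequence starting at i:
i:      1  2  3  4  5  6  7  8  9 10 11 12
a[i]:  15 17 14 11 18 13 22 15 17 19 13  3
inc:    1  2  1  1  3  2  4  3  4  5  2  1
dec:    4  4  3  2  4  2  4  3  3  3  2  1
Best peak at i=7 (value 22): inc=4, dec=4, length 4+4−1 = 7.

7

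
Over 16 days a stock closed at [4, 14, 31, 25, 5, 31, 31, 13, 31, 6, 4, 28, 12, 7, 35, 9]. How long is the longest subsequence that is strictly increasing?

Track the smallest tail for each achievable length (strict):
4 → extends → [4]
14 → extends → [4, 14]
31 → extends → [4, 14, 31]
25 → replaces 31 → [4, 14, 25]
5 → replaces 14 → [4, 5, 25]
31 → extends → [4, 5, 25, 31]
31 → already a tail → [4, 5, 25, 31]
13 → replaces 25 → [4, 5, 13, 31]
31 → already a tail → [4, 5, 13, 31]
6 → replaces 13 → [4, 5, 6, 31]
4 → already a tail → [4, 5, 6, 31]
28 → replaces 31 → [4, 5, 6, 28]
12 → replaces 28 → [4, 5, 6, 12]
7 → replaces 12 → [4, 5, 6, 7]
35 → extends → [4, 5, 6, 7, 35]
9 → replaces 35 → [4, 5, 6, 7, 9]
Five tails, so the longest strictly increasing subsequence has length 5 (e.g. 4, 14, 25, 31, 35).

5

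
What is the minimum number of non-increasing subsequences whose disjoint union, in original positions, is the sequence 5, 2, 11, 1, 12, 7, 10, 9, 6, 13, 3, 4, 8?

4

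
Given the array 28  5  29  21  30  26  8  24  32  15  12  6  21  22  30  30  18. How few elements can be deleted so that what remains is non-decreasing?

10

Fewest deletions = n − (longest non-decreasing subsequence).
Patience tails:
28 → extends → [28]
5 → replaces 28 → [5]
29 → extends → [5, 29]
21 → replaces 29 → [5, 21]
30 → extends → [5, 21, 30]
26 → replaces 30 → [5, 21, 26]
8 → replaces 21 → [5, 8, 26]
24 → replaces 26 → [5, 8, 24]
32 → extends → [5, 8, 24, 32]
15 → replaces 24 → [5, 8, 15, 32]
12 → replaces 15 → [5, 8, 12, 32]
6 → replaces 8 → [5, 6, 12, 32]
21 → replaces 32 → [5, 6, 12, 21]
22 → extends → [5, 6, 12, 21, 22]
30 → extends → [5, 6, 12, 21, 22, 30]
30 → extends → [5, 6, 12, 21, 22, 30, 30]
18 → replaces 21 → [5, 6, 12, 18, 22, 30, 30]
Longest non-decreasing subsequence has length 7, so deletions = 17 − 7 = 10.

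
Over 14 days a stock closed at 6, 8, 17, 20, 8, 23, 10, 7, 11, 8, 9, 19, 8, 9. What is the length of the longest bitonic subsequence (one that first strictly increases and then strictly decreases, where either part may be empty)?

8

inc[i] = longest strictly increasing subsequence ending at i; dec[i] = longest strictly decreasing subsequence starting at i:
i:      1  2  3  4  5  6  7  8  9 10 11 12 13 14
a[i]:   6  8 17 20  8 23 10  7 11  8  9 19  8  9
inc:    1  2  3  4  2  5  3  2  4  3  4  5  3  4
dec:    1  2  4  4  2  4  3  1  3  1  2  2  1  1
Best peak at i=6 (value 23): inc=5, dec=4, length 5+4−1 = 8.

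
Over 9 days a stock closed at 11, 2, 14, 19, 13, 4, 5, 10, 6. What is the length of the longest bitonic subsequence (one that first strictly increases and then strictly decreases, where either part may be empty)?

6

inc[i] = longest strictly increasing subsequence ending at i; dec[i] = longest strictly decreasing subsequence starting at i:
i:      1  2  3  4  5  6  7  8  9
a[i]:  11  2 14 19 13  4  5 10  6
inc:    1  1  2  3  2  2  3  4  4
dec:    3  1  4  4  3  1  1  2  1
Best peak at i=4 (value 19): inc=3, dec=4, length 3+4−1 = 6.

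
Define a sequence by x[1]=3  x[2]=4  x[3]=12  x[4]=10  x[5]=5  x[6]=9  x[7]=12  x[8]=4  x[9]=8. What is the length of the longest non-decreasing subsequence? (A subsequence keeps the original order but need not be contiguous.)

Track the smallest tail for each achievable length (allowing ties):
3 → extends → [3]
4 → extends → [3, 4]
12 → extends → [3, 4, 12]
10 → replaces 12 → [3, 4, 10]
5 → replaces 10 → [3, 4, 5]
9 → extends → [3, 4, 5, 9]
12 → extends → [3, 4, 5, 9, 12]
4 → replaces 5 → [3, 4, 4, 9, 12]
8 → replaces 9 → [3, 4, 4, 8, 12]
Five tails, so the longest non-decreasing subsequence has length 5 (e.g. 3, 4, 5, 9, 12).

5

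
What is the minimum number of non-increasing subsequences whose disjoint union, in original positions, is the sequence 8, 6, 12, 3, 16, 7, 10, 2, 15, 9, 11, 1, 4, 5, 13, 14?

6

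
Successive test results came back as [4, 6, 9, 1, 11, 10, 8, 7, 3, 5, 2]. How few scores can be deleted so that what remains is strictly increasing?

7

Fewest deletions = n − (longest strictly increasing subsequence).
Patience tails:
4 → extends → [4]
6 → extends → [4, 6]
9 → extends → [4, 6, 9]
1 → replaces 4 → [1, 6, 9]
11 → extends → [1, 6, 9, 11]
10 → replaces 11 → [1, 6, 9, 10]
8 → replaces 9 → [1, 6, 8, 10]
7 → replaces 8 → [1, 6, 7, 10]
3 → replaces 6 → [1, 3, 7, 10]
5 → replaces 7 → [1, 3, 5, 10]
2 → replaces 3 → [1, 2, 5, 10]
Longest strictly increasing subsequence has length 4, so deletions = 11 − 4 = 7.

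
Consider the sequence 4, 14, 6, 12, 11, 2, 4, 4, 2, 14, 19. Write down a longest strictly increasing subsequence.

Patience tails give the LIS length; then backtrack through the dp parents:
4 → extends → [4]
14 → extends → [4, 14]
6 → replaces 14 → [4, 6]
12 → extends → [4, 6, 12]
11 → replaces 12 → [4, 6, 11]
2 → replaces 4 → [2, 6, 11]
4 → replaces 6 → [2, 4, 11]
4 → already a tail → [2, 4, 11]
2 → already a tail → [2, 4, 11]
14 → extends → [2, 4, 11, 14]
19 → extends → [2, 4, 11, 14, 19]
Length 5; one witness is 4, 6, 12, 14, 19.

4, 6, 12, 14, 19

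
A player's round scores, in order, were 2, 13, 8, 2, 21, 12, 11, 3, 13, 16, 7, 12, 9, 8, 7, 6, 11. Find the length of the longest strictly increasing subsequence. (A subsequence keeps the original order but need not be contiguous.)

5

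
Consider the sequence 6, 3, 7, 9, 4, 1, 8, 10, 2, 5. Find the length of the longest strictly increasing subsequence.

4

Let dp[i] be the length of the longest such subsequence ending at index i:
i:      1  2  3  4  5  6  7  8  9 10
a[i]:   6  3  7  9  4  1  8 10  2  5
dp:     1  1  2  3  2  1  3  4  2  3
Maximum dp value is 4.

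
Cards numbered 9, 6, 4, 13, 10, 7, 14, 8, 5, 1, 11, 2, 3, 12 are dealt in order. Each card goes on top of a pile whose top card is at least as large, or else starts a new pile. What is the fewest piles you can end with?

Place each on the leftmost legal pile:
9 → new pile 1 (tops now [9])
6 → pile 1 (tops now [6])
4 → pile 1 (tops now [4])
13 → new pile 2 (tops now [4, 13])
10 → pile 2 (tops now [4, 10])
7 → pile 2 (tops now [4, 7])
14 → new pile 3 (tops now [4, 7, 14])
8 → pile 3 (tops now [4, 7, 8])
5 → pile 2 (tops now [4, 5, 8])
1 → pile 1 (tops now [1, 5, 8])
11 → new pile 4 (tops now [1, 5, 8, 11])
2 → pile 2 (tops now [1, 2, 8, 11])
3 → pile 3 (tops now [1, 2, 3, 11])
12 → new pile 5 (tops now [1, 2, 3, 11, 12])
Five piles.

5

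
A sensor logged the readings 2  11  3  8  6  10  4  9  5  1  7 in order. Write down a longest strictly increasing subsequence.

2, 3, 4, 5, 7

Patience tails give the LIS length; then backtrack through the dp parents:
2 → extends → [2]
11 → extends → [2, 11]
3 → replaces 11 → [2, 3]
8 → extends → [2, 3, 8]
6 → replaces 8 → [2, 3, 6]
10 → extends → [2, 3, 6, 10]
4 → replaces 6 → [2, 3, 4, 10]
9 → replaces 10 → [2, 3, 4, 9]
5 → replaces 9 → [2, 3, 4, 5]
1 → replaces 2 → [1, 3, 4, 5]
7 → extends → [1, 3, 4, 5, 7]
Length 5; one witness is 2, 3, 4, 5, 7.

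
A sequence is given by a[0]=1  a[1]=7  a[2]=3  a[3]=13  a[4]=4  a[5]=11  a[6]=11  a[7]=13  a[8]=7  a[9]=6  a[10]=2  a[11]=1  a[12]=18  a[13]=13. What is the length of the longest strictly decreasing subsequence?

6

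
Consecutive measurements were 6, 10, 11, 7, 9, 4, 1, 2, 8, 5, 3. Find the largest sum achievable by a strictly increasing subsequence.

27

Let S[i] be the best sum of a strictly increasing subsequence ending at i:
i:      1  2  3  4  5  6  7  8  9 10 11
a[i]:   6 10 11  7  9  4  1  2  8  5  3
S:      6 16 27 13 22  4  1  3 21  9  6
Maximum is 27 (e.g. 6 + 10 + 11).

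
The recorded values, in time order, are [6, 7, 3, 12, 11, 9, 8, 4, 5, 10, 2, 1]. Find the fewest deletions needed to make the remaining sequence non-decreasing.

Fewest deletions = n − (longest non-decreasing subsequence).
Patience tails:
6 → extends → [6]
7 → extends → [6, 7]
3 → replaces 6 → [3, 7]
12 → extends → [3, 7, 12]
11 → replaces 12 → [3, 7, 11]
9 → replaces 11 → [3, 7, 9]
8 → replaces 9 → [3, 7, 8]
4 → replaces 7 → [3, 4, 8]
5 → replaces 8 → [3, 4, 5]
10 → extends → [3, 4, 5, 10]
2 → replaces 3 → [2, 4, 5, 10]
1 → replaces 2 → [1, 4, 5, 10]
Longest non-decreasing subsequence has length 4, so deletions = 12 − 4 = 8.

8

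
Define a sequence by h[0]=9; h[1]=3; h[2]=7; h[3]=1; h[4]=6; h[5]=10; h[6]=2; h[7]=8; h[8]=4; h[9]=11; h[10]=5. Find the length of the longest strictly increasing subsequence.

Track the smallest tail for each achievable length (strict):
9 → extends → [9]
3 → replaces 9 → [3]
7 → extends → [3, 7]
1 → replaces 3 → [1, 7]
6 → replaces 7 → [1, 6]
10 → extends → [1, 6, 10]
2 → replaces 6 → [1, 2, 10]
8 → replaces 10 → [1, 2, 8]
4 → replaces 8 → [1, 2, 4]
11 → extends → [1, 2, 4, 11]
5 → replaces 11 → [1, 2, 4, 5]
Four tails, so the longest strictly increasing subsequence has length 4 (e.g. 3, 7, 10, 11).

4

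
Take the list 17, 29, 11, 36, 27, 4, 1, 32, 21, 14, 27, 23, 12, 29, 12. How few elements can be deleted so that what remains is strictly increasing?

11

Fewest deletions = n − (longest strictly increasing subsequence).
Patience tails:
17 → extends → [17]
29 → extends → [17, 29]
11 → replaces 17 → [11, 29]
36 → extends → [11, 29, 36]
27 → replaces 29 → [11, 27, 36]
4 → replaces 11 → [4, 27, 36]
1 → replaces 4 → [1, 27, 36]
32 → replaces 36 → [1, 27, 32]
21 → replaces 27 → [1, 21, 32]
14 → replaces 21 → [1, 14, 32]
27 → replaces 32 → [1, 14, 27]
23 → replaces 27 → [1, 14, 23]
12 → replaces 14 → [1, 12, 23]
29 → extends → [1, 12, 23, 29]
12 → already a tail → [1, 12, 23, 29]
Longest strictly increasing subsequence has length 4, so deletions = 15 − 4 = 11.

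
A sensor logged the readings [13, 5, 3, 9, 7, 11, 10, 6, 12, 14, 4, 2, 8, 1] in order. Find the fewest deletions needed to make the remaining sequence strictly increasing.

9

Fewest deletions = n − (longest strictly increasing subsequence).
i:      1  2  3  4  5  6  7  8  9 10 11 12 13 14
a[i]:  13  5  3  9  7 11 10  6 12 14  4  2  8  1
dp:     1  1  1  2  2  3  3  2  4  5  2  1  3  1
max dp = 5, so deletions = 14 − 5 = 9.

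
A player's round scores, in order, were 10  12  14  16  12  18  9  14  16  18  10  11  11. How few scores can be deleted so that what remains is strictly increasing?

8

Fewest deletions = n − (longest strictly increasing subsequence).
i:      1  2  3  4  5  6  7  8  9 10 11 12 13
a[i]:  10 12 14 16 12 18  9 14 16 18 10 11 11
dp:     1  2  3  4  2  5  1  3  4  5  2  3  3
max dp = 5, so deletions = 13 − 5 = 8.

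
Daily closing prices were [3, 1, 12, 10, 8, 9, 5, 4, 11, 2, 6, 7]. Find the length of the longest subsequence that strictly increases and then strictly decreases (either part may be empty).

inc[i] = longest strictly increasing subsequence ending at i; dec[i] = longest strictly decreasing subsequence starting at i:
i:      1  2  3  4  5  6  7  8  9 10 11 12
a[i]:   3  1 12 10  8  9  5  4 11  2  6  7
inc:    1  1  2  2  2  3  2  2  4  2  3  4
dec:    2  1  6  5  4  4  3  2  2  1  1  1
Best peak at i=3 (value 12): inc=2, dec=6, length 2+6−1 = 7.

7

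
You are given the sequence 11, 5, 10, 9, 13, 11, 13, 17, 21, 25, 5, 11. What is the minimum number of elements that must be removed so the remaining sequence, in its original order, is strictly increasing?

5

Fewest deletions = n − (longest strictly increasing subsequence).
i:      1  2  3  4  5  6  7  8  9 10 11 12
a[i]:  11  5 10  9 13 11 13 17 21 25  5 11
dp:     1  1  2  2  3  3  4  5  6  7  1  3
max dp = 7, so deletions = 12 − 7 = 5.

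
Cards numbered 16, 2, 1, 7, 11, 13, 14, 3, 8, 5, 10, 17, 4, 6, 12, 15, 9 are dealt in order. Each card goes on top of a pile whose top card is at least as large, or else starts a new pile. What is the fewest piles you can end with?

The minimum number of non-increasing subsequences covering a sequence equals the length of its longest strictly increasing subsequence.
LIS length is 6 (e.g. 2, 7, 11, 13, 14, 17), so 6 piles are needed.

6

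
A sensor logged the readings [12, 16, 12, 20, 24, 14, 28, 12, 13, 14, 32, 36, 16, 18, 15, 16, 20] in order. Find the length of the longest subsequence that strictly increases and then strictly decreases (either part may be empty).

inc[i] = longest strictly increasing subsequence ending at i; dec[i] = longest strictly decreasing subsequence starting at i:
i:      1  2  3  4  5  6  7  8  9 10 11 12 13 14 15 16 17
a[i]:  12 16 12 20 24 14 28 12 13 14 32 36 16 18 15 16 20
inc:    1  2  1  3  4  2  5  1  2  3  6  7  4  5  4  5  6
dec:    1  3  1  3  3  2  3  1  1  1  3  3  2  2  1  1  1
Best peak at i=12 (value 36): inc=7, dec=3, length 7+3−1 = 9.

9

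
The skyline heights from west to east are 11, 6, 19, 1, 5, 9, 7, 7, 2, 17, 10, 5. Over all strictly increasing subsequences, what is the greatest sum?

Let S[i] be the best sum of a strictly increasing subsequence ending at i:
i:      1  2  3  4  5  6  7  8  9 10 11 12
a[i]:  11  6 19  1  5  9  7  7  2 17 10  5
S:     11  6 30  1  6 15 13 13  3 32 25  8
Maximum is 32 (e.g. 1 + 5 + 9 + 17).

32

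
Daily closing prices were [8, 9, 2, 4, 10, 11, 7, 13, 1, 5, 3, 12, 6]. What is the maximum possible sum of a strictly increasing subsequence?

Let S[i] be the best sum of a strictly increasing subsequence ending at i:
i:      1  2  3  4  5  6  7  8  9 10 11 12 13
a[i]:   8  9  2  4 10 11  7 13  1  5  3 12  6
S:      8 17  2  6 27 38 13 51  1 11  5 50 17
Maximum is 51 (e.g. 8 + 9 + 10 + 11 + 13).

51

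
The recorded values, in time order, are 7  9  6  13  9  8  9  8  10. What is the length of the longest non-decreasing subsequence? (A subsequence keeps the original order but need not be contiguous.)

5

Track the smallest tail for each achievable length (allowing ties):
7 → extends → [7]
9 → extends → [7, 9]
6 → replaces 7 → [6, 9]
13 → extends → [6, 9, 13]
9 → replaces 13 → [6, 9, 9]
8 → replaces 9 → [6, 8, 9]
9 → extends → [6, 8, 9, 9]
8 → replaces 9 → [6, 8, 8, 9]
10 → extends → [6, 8, 8, 9, 10]
Five tails, so the longest non-decreasing subsequence has length 5 (e.g. 7, 9, 9, 9, 10).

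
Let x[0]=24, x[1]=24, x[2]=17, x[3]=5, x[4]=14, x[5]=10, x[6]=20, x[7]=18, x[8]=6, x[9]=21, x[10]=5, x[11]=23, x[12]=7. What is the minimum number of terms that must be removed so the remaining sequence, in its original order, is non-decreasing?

Fewest deletions = n − (longest non-decreasing subsequence).
i:      0  1  2  3  4  5  6  7  8  9 10 11 12
x[i]:  24 24 17  5 14 10 20 18  6 21  5 23  7
dp:     1  2  1  1  2  2  3  3  2  4  2  5  3
max dp = 5, so deletions = 13 − 5 = 8.

8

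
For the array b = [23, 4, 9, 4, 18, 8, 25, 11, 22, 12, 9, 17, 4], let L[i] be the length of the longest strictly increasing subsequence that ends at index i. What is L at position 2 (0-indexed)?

dp[i] = 1 + max{dp[j] : j<i, b[j]<b[i]} (or 1 if no such j):
i:      0  1  2  3  4  5  6  7  8  9 10 11 12
b[i]:  23  4  9  4 18  8 25 11 22 12  9 17  4
dp:     1  1  2  1  3  2  4  3  4  4  3  5  1
At index 2 the value is 2.

2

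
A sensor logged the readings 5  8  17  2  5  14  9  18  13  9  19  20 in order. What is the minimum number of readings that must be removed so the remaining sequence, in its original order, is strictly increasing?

Fewest deletions = n − (longest strictly increasing subsequence).
Patience tails:
5 → extends → [5]
8 → extends → [5, 8]
17 → extends → [5, 8, 17]
2 → replaces 5 → [2, 8, 17]
5 → replaces 8 → [2, 5, 17]
14 → replaces 17 → [2, 5, 14]
9 → replaces 14 → [2, 5, 9]
18 → extends → [2, 5, 9, 18]
13 → replaces 18 → [2, 5, 9, 13]
9 → already a tail → [2, 5, 9, 13]
19 → extends → [2, 5, 9, 13, 19]
20 → extends → [2, 5, 9, 13, 19, 20]
Longest strictly increasing subsequence has length 6, so deletions = 12 − 6 = 6.

6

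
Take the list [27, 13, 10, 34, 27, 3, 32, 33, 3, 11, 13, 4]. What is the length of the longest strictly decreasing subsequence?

4

Negate each value so 'decreasing' becomes 'increasing', then run patience tails on the negated sequence:
-27 → extends → [-27]
-13 → extends → [-27, -13]
-10 → extends → [-27, -13, -10]
-34 → replaces -27 → [-34, -13, -10]
-27 → replaces -13 → [-34, -27, -10]
-3 → extends → [-34, -27, -10, -3]
-32 → replaces -27 → [-34, -32, -10, -3]
-33 → replaces -32 → [-34, -33, -10, -3]
-3 → already a tail → [-34, -33, -10, -3]
-11 → replaces -10 → [-34, -33, -11, -3]
-13 → replaces -11 → [-34, -33, -13, -3]
-4 → replaces -3 → [-34, -33, -13, -4]
Four tails, so the longest strictly decreasing subsequence of the original has length 4.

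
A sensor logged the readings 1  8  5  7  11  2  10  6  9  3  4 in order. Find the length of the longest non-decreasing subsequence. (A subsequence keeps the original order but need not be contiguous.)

Track the smallest tail for each achievable length (allowing ties):
1 → extends → [1]
8 → extends → [1, 8]
5 → replaces 8 → [1, 5]
7 → extends → [1, 5, 7]
11 → extends → [1, 5, 7, 11]
2 → replaces 5 → [1, 2, 7, 11]
10 → replaces 11 → [1, 2, 7, 10]
6 → replaces 7 → [1, 2, 6, 10]
9 → replaces 10 → [1, 2, 6, 9]
3 → replaces 6 → [1, 2, 3, 9]
4 → replaces 9 → [1, 2, 3, 4]
Four tails, so the longest non-decreasing subsequence has length 4 (e.g. 1, 5, 7, 11).

4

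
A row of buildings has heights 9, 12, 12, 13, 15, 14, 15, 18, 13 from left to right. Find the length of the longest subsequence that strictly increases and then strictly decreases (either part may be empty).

7

inc[i] = longest strictly increasing subsequence ending at i; dec[i] = longest strictly decreasing subsequence starting at i:
i:      1  2  3  4  5  6  7  8  9
a[i]:   9 12 12 13 15 14 15 18 13
inc:    1  2  2  3  4  4  5  6  3
dec:    1  1  1  1  3  2  2  2  1
Best peak at i=8 (value 18): inc=6, dec=2, length 6+2−1 = 7.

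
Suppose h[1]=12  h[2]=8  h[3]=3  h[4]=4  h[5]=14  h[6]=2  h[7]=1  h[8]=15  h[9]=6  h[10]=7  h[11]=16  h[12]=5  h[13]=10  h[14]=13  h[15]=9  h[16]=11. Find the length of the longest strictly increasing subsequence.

6

Track the smallest tail for each achievable length (strict):
12 → extends → [12]
8 → replaces 12 → [8]
3 → replaces 8 → [3]
4 → extends → [3, 4]
14 → extends → [3, 4, 14]
2 → replaces 3 → [2, 4, 14]
1 → replaces 2 → [1, 4, 14]
15 → extends → [1, 4, 14, 15]
6 → replaces 14 → [1, 4, 6, 15]
7 → replaces 15 → [1, 4, 6, 7]
16 → extends → [1, 4, 6, 7, 16]
5 → replaces 6 → [1, 4, 5, 7, 16]
10 → replaces 16 → [1, 4, 5, 7, 10]
13 → extends → [1, 4, 5, 7, 10, 13]
9 → replaces 10 → [1, 4, 5, 7, 9, 13]
11 → replaces 13 → [1, 4, 5, 7, 9, 11]
Six tails, so the longest strictly increasing subsequence has length 6 (e.g. 3, 4, 6, 7, 10, 13).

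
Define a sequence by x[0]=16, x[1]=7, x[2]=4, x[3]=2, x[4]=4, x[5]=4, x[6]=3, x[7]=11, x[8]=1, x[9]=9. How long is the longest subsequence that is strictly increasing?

3

Let dp[i] be the length of the longest such subsequence ending at index i:
i:      0  1  2  3  4  5  6  7  8  9
x[i]:  16  7  4  2  4  4  3 11  1  9
dp:     1  1  1  1  2  2  2  3  1  3
Maximum dp value is 3.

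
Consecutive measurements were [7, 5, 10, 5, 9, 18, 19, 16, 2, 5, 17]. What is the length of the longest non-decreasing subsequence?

5

Let dp[i] be the length of the longest such subsequence ending at index i:
i:      1  2  3  4  5  6  7  8  9 10 11
a[i]:   7  5 10  5  9 18 19 16  2  5 17
dp:     1  1  2  2  3  4  5  4  1  3  5
Maximum dp value is 5.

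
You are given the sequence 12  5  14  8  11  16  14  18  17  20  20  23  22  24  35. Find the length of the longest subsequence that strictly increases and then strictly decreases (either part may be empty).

inc[i] = longest strictly increasing subsequence ending at i; dec[i] = longest strictly decreasing subsequence starting at i:
i:      1  2  3  4  5  6  7  8  9 10 11 12 13 14 15
a[i]:  12  5 14  8 11 16 14 18 17 20 20 23 22 24 35
inc:    1  1  2  2  3  4  4  5  5  6  6  7  7  8  9
dec:    2  1  2  1  1  2  1  2  1  1  1  2  1  1  1
Best peak at i=15 (value 35): inc=9, dec=1, length 9+1−1 = 9.

9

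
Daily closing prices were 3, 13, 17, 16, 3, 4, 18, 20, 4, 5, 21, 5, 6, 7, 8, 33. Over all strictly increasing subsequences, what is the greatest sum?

Let S[i] be the best sum of a strictly increasing subsequence ending at i:
i:       1   2   3   4   5   6   7   8   9  10  11  12  13  14  15  16
a[i]:    3  13  17  16   3   4  18  20   4   5  21   5   6   7   8  33
S:       3  16  33  32   3   7  51  71   7  12  92  12  18  25  33 125
Maximum is 125 (e.g. 3 + 13 + 17 + 18 + 20 + 21 + 33).

125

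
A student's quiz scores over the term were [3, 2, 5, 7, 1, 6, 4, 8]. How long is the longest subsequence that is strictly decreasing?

3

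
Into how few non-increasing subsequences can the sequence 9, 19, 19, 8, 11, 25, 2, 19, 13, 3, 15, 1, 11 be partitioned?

Place each on the leftmost legal pile:
9 → new pile 1 (tops now [9])
19 → new pile 2 (tops now [9, 19])
19 → pile 2 (tops now [9, 19])
8 → pile 1 (tops now [8, 19])
11 → pile 2 (tops now [8, 11])
25 → new pile 3 (tops now [8, 11, 25])
2 → pile 1 (tops now [2, 11, 25])
19 → pile 3 (tops now [2, 11, 19])
13 → pile 3 (tops now [2, 11, 13])
3 → pile 2 (tops now [2, 3, 13])
15 → new pile 4 (tops now [2, 3, 13, 15])
1 → pile 1 (tops now [1, 3, 13, 15])
11 → pile 3 (tops now [1, 3, 11, 15])
Four piles.

4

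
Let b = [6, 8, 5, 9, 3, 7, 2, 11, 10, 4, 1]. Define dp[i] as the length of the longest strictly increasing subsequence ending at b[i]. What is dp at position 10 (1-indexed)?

2

dp[i] = 1 + max{dp[j] : j<i, b[j]<b[i]} (or 1 if no such j):
i:      1  2  3  4  5  6  7  8  9 10 11
b[i]:   6  8  5  9  3  7  2 11 10  4  1
dp:     1  2  1  3  1  2  1  4  4  2  1
At index 10 the value is 2.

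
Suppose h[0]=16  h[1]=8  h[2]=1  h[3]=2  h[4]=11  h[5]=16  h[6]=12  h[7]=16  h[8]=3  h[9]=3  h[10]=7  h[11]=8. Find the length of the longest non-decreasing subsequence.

6

Let dp[i] be the length of the longest such subsequence ending at index i:
i:      0  1  2  3  4  5  6  7  8  9 10 11
h[i]:  16  8  1  2 11 16 12 16  3  3  7  8
dp:     1  1  1  2  3  4  4  5  3  4  5  6
Maximum dp value is 6.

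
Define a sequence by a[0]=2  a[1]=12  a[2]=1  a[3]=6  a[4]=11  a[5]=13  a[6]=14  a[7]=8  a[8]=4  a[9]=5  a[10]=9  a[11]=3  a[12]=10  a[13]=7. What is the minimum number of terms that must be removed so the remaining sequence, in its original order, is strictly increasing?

Fewest deletions = n − (longest strictly increasing subsequence).
Patience tails:
2 → extends → [2]
12 → extends → [2, 12]
1 → replaces 2 → [1, 12]
6 → replaces 12 → [1, 6]
11 → extends → [1, 6, 11]
13 → extends → [1, 6, 11, 13]
14 → extends → [1, 6, 11, 13, 14]
8 → replaces 11 → [1, 6, 8, 13, 14]
4 → replaces 6 → [1, 4, 8, 13, 14]
5 → replaces 8 → [1, 4, 5, 13, 14]
9 → replaces 13 → [1, 4, 5, 9, 14]
3 → replaces 4 → [1, 3, 5, 9, 14]
10 → replaces 14 → [1, 3, 5, 9, 10]
7 → replaces 9 → [1, 3, 5, 7, 10]
Longest strictly increasing subsequence has length 5, so deletions = 14 − 5 = 9.

9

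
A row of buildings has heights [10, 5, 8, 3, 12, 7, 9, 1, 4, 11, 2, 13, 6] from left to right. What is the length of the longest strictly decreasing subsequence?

5

Negate each value so 'decreasing' becomes 'increasing', then run patience tails on the negated sequence:
-10 → extends → [-10]
-5 → extends → [-10, -5]
-8 → replaces -5 → [-10, -8]
-3 → extends → [-10, -8, -3]
-12 → replaces -10 → [-12, -8, -3]
-7 → replaces -3 → [-12, -8, -7]
-9 → replaces -8 → [-12, -9, -7]
-1 → extends → [-12, -9, -7, -1]
-4 → replaces -1 → [-12, -9, -7, -4]
-11 → replaces -9 → [-12, -11, -7, -4]
-2 → extends → [-12, -11, -7, -4, -2]
-13 → replaces -12 → [-13, -11, -7, -4, -2]
-6 → replaces -4 → [-13, -11, -7, -6, -2]
Five tails, so the longest strictly decreasing subsequence of the original has length 5.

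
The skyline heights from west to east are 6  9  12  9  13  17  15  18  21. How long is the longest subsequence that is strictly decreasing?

2

Negate each value so 'decreasing' becomes 'increasing', then run patience tails on the negated sequence:
-6 → extends → [-6]
-9 → replaces -6 → [-9]
-12 → replaces -9 → [-12]
-9 → extends → [-12, -9]
-13 → replaces -12 → [-13, -9]
-17 → replaces -13 → [-17, -9]
-15 → replaces -9 → [-17, -15]
-18 → replaces -17 → [-18, -15]
-21 → replaces -18 → [-21, -15]
Two tails, so the longest strictly decreasing subsequence of the original has length 2.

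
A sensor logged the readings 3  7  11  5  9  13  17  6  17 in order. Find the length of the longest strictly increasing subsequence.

5

Track the smallest tail for each achievable length (strict):
3 → extends → [3]
7 → extends → [3, 7]
11 → extends → [3, 7, 11]
5 → replaces 7 → [3, 5, 11]
9 → replaces 11 → [3, 5, 9]
13 → extends → [3, 5, 9, 13]
17 → extends → [3, 5, 9, 13, 17]
6 → replaces 9 → [3, 5, 6, 13, 17]
17 → already a tail → [3, 5, 6, 13, 17]
Five tails, so the longest strictly increasing subsequence has length 5 (e.g. 3, 7, 11, 13, 17).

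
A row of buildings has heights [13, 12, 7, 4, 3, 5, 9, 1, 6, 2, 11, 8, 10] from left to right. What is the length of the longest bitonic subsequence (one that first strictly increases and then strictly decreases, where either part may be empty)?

6

inc[i] = longest strictly increasing subsequence ending at i; dec[i] = longest strictly decreasing subsequence starting at i:
i:      1  2  3  4  5  6  7  8  9 10 11 12 13
a[i]:  13 12  7  4  3  5  9  1  6  2 11  8 10
inc:    1  1  1  1  1  2  3  1  3  2  4  4  5
dec:    6  5  4  3  2  2  3  1  2  1  2  1  1
Best peak at i=1 (value 13): inc=1, dec=6, length 1+6−1 = 6.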